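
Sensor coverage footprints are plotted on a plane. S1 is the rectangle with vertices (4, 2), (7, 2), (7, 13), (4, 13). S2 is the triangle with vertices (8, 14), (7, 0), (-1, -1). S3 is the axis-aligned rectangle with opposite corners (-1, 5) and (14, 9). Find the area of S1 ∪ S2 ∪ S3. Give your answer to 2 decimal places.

By inclusion–exclusion:
Individual areas: |S1| = 33, |S2| = 55.5, |S3| = 60.
|S1∩S2| = 23.5.
|S1∩S3|: x∈[4,7], y∈[5,9] → 3·4 = 12.
|S2∩S3| = 14.8.
|S1∩S2∩S3| = 11.1667.
|S1 ∪ S2 ∪ S3| = 148.5 − 50.3 + 11.1667 = 109.37.

109.37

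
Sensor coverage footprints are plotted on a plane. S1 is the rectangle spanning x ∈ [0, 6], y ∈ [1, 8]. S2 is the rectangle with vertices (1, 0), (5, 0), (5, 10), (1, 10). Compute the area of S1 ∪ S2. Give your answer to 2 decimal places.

54.00

By inclusion–exclusion:
Individual areas: |S1| = 42, |S2| = 40.
|S1∩S2|: x∈[1,5], y∈[1,8] → 4·7 = 28.
|S1 ∪ S2| = 82 − 28 = 54.00.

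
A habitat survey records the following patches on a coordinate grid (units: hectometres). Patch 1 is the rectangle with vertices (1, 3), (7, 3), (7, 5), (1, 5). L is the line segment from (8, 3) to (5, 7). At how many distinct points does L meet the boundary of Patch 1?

2

The segment meets the boundary at (6.5,5), (7,4.333).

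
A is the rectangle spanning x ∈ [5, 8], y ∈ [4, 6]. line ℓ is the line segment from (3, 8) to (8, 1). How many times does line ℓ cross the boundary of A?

The segment meets the boundary at (5.857,4), (5,5.2).

2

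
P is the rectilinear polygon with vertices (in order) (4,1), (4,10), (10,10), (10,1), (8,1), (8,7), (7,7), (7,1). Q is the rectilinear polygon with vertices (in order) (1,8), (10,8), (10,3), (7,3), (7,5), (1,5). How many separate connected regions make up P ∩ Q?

P ∩ Q is a single connected region.

1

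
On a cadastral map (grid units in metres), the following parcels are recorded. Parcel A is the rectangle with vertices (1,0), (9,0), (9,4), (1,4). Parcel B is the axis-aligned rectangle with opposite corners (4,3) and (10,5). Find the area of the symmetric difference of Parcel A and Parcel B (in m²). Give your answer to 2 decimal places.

34.00

|Parcel A∩Parcel B|: x∈[4,9], y∈[3,4] → 5·1 = 5.
|Parcel A △ Parcel B| = |Parcel A| + |Parcel B| − 2·|Parcel A∩Parcel B| = 32 + 12 − 10 = 34.00.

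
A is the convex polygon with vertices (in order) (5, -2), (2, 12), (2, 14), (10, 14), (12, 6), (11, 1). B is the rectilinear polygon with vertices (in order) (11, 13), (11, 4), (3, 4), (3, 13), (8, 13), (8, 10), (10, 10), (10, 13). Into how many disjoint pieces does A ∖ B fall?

A ∖ B splits into 2 disjoint pieces (area 35.3571, area 17.4583).

2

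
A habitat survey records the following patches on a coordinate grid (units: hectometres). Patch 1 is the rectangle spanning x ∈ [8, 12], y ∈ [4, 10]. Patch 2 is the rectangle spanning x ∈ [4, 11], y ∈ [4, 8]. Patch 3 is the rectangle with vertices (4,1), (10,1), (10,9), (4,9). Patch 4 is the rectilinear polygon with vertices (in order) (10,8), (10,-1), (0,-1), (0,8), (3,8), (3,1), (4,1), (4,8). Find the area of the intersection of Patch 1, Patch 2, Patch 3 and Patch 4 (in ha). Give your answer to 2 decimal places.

The intersection is the polygon with vertices (10,4), (8,4), (8,8), (10,8).
By the shoelace formula its area is 8.00.

8.00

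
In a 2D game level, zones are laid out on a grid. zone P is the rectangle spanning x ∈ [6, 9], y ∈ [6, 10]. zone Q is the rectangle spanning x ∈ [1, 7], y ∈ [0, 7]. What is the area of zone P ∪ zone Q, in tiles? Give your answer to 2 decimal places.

By inclusion–exclusion:
Individual areas: |zone P| = 12, |zone Q| = 42.
|zone P∩zone Q|: x∈[6,7], y∈[6,7] → 1·1 = 1.
|zone P ∪ zone Q| = 54 − 1 = 53.00.

53.00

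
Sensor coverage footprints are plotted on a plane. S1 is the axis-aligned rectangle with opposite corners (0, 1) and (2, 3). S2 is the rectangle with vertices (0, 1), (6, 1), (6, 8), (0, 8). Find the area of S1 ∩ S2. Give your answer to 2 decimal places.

4.00

|S1∩S2|: x∈[0,2], y∈[1,3] → 2·2 = 4.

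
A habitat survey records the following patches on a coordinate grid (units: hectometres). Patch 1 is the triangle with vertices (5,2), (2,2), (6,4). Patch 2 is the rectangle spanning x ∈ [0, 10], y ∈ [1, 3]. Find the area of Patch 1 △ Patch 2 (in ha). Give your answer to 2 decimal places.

|Patch 1| = 3, |Patch 2| = 20, |Patch 1∩Patch 2| = 2.25.
|Patch 1 △ Patch 2| = |Patch 1| + |Patch 2| − 2·|Patch 1∩Patch 2| = 3 + 20 − 4.5 = 18.50.

18.50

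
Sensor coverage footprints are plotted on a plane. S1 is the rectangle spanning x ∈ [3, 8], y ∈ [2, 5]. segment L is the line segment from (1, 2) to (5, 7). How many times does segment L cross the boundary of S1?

2

The segment meets the boundary at (3.4,5), (3,4.5).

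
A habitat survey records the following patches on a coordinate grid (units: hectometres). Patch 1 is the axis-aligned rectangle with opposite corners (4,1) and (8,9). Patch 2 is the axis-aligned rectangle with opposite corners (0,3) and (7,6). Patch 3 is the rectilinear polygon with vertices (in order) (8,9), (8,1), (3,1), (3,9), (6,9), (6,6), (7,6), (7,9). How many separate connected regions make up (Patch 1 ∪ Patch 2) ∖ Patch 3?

2

(Patch 1 ∪ Patch 2) ∖ Patch 3 splits into 2 disjoint pieces (area 3, area 9).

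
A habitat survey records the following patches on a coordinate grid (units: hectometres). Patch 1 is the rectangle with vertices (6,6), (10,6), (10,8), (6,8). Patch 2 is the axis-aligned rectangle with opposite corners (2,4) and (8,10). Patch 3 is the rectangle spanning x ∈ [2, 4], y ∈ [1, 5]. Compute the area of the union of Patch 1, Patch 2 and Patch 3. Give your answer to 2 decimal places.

By inclusion–exclusion:
Individual areas: |Patch 1| = 8, |Patch 2| = 36, |Patch 3| = 8.
|Patch 1∩Patch 2|: x∈[6,8], y∈[6,8] → 2·2 = 4.
|Patch 1∩Patch 3| = 0 (no overlap).
|Patch 2∩Patch 3|: x∈[2,4], y∈[4,5] → 2·1 = 2.
|Patch 1∩Patch 2∩Patch 3| = 0.
|Patch 1 ∪ Patch 2 ∪ Patch 3| = 52 − 6 + 0 = 46.00.

46.00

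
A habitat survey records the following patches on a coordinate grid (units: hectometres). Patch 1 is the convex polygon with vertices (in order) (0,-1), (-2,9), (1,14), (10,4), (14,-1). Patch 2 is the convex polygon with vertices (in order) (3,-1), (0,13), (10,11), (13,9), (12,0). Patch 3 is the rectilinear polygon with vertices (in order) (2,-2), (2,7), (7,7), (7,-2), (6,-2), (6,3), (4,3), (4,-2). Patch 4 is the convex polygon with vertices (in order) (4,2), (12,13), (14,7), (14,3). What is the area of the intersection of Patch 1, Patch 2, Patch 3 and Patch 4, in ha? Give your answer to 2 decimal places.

4.30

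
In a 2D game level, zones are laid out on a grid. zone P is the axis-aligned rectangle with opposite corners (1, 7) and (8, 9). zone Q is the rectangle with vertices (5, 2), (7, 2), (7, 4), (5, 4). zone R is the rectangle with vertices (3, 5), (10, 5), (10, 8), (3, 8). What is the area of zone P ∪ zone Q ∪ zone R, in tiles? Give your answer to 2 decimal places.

By inclusion–exclusion:
Individual areas: |zone P| = 14, |zone Q| = 4, |zone R| = 21.
|zone P∩zone Q| = 0 (no overlap).
|zone P∩zone R|: x∈[3,8], y∈[7,8] → 5·1 = 5.
|zone Q∩zone R| = 0 (no overlap).
|zone P∩zone Q∩zone R| = 0.
|zone P ∪ zone Q ∪ zone R| = 39 − 5 + 0 = 34.00.

34.00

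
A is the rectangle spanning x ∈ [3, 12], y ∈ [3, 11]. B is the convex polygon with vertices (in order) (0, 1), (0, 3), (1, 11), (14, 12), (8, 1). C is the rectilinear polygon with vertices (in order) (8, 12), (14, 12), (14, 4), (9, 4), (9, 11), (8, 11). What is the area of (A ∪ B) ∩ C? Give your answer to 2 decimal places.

27.28

The region (A ∪ B) ∩ C is the polygon with vertices (14,12), (12,8.333), (12,4), (9,4), (9,11), (8,11), (8,11.539).
By the shoelace formula its area is 27.28.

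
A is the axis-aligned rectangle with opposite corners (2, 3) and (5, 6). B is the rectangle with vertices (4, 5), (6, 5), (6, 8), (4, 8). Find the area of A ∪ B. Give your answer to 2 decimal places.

14.00

By inclusion–exclusion:
Individual areas: |A| = 9, |B| = 6.
|A∩B|: x∈[4,5], y∈[5,6] → 1·1 = 1.
|A ∪ B| = 15 − 1 = 14.00.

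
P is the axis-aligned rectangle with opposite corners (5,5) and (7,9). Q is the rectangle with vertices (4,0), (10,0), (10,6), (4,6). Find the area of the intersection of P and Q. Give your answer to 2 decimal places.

2.00

|P∩Q|: x∈[5,7], y∈[5,6] → 2·1 = 2.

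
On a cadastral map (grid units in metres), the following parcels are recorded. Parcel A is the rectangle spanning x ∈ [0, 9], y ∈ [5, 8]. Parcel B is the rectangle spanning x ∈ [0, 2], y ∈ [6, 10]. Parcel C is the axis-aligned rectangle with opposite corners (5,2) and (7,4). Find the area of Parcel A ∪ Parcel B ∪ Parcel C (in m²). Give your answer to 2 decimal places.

35.00

By inclusion–exclusion:
Individual areas: |Parcel A| = 27, |Parcel B| = 8, |Parcel C| = 4.
|Parcel A∩Parcel B|: x∈[0,2], y∈[6,8] → 2·2 = 4.
|Parcel A∩Parcel C| = 0 (no overlap).
|Parcel B∩Parcel C| = 0 (no overlap).
|Parcel A∩Parcel B∩Parcel C| = 0.
|Parcel A ∪ Parcel B ∪ Parcel C| = 39 − 4 + 0 = 35.00.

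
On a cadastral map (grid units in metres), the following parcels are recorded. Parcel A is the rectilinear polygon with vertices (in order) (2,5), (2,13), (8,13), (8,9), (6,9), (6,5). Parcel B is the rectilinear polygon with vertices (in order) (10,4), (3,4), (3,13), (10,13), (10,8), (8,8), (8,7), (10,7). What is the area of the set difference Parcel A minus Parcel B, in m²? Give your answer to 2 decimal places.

8.00

|Parcel A| = 40, |Parcel A∩Parcel B| = 32.
|Parcel A ∖ Parcel B| = |Parcel A| − |Parcel A∩Parcel B| = 40 − 32 = 8.00.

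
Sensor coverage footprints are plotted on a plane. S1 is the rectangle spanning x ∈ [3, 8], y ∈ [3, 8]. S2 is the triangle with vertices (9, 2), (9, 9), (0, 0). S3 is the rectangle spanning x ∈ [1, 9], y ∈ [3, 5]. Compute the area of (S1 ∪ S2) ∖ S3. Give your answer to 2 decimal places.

|S1 ∪ S2| = 44.
|(S1 ∪ S2) ∩ S3| = 12.
|(S1 ∪ S2) ∖ S3| = 44 − 12 = 32.00.

32.00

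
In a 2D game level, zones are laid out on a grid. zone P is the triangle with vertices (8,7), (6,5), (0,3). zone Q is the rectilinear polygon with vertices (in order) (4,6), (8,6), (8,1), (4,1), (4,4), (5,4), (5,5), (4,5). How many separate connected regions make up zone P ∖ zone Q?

2

zone P ∖ zone Q splits into 2 disjoint pieces (area 0.5, area 1.8333).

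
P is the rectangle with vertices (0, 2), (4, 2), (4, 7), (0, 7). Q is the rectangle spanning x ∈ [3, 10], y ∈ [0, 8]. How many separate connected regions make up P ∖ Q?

P ∖ Q is a single connected region.

1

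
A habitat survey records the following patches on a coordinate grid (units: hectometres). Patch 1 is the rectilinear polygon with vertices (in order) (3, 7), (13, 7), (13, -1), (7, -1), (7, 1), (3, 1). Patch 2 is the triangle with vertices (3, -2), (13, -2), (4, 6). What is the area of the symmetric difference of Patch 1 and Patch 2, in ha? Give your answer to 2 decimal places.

65.75

|Patch 1| = 72, |Patch 2| = 40, |Patch 1∩Patch 2| = 23.125.
|Patch 1 △ Patch 2| = |Patch 1| + |Patch 2| − 2·|Patch 1∩Patch 2| = 72 + 40 − 46.25 = 65.75.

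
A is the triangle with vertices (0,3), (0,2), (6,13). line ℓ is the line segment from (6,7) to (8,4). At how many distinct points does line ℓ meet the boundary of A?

The segment lies entirely outside A and never meets its boundary.

0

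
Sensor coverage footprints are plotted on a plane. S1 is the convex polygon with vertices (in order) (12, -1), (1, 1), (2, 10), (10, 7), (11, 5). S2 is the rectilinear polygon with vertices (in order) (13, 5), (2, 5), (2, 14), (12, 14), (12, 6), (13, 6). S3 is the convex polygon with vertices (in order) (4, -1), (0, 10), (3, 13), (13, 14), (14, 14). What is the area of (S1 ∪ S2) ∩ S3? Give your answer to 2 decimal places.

90.30

The region (S1 ∪ S2) ∩ S3 is the polygon with vertices (2,10), (2,12), (3,13), (12,13.9), (12,11), (4.865,0.297), (3.434,0.557), (1.532,5.787).
By the shoelace formula its area is 90.30.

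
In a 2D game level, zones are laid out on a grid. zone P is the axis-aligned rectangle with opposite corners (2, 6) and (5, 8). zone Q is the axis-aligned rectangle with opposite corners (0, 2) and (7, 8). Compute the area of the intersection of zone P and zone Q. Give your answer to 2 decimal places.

6.00

|zone P∩zone Q|: x∈[2,5], y∈[6,8] → 3·2 = 6.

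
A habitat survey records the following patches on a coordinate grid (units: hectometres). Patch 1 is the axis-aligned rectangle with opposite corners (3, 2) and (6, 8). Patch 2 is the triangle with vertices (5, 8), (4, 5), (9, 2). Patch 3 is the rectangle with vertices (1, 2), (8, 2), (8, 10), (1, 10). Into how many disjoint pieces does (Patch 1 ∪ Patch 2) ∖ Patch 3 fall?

(Patch 1 ∪ Patch 2) ∖ Patch 3 is a single connected region.

1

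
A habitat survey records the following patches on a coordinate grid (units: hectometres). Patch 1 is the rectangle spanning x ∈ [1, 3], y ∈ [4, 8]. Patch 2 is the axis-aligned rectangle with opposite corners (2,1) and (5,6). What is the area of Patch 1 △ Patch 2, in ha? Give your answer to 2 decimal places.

|Patch 1∩Patch 2|: x∈[2,3], y∈[4,6] → 1·2 = 2.
|Patch 1 △ Patch 2| = |Patch 1| + |Patch 2| − 2·|Patch 1∩Patch 2| = 8 + 15 − 4 = 19.00.

19.00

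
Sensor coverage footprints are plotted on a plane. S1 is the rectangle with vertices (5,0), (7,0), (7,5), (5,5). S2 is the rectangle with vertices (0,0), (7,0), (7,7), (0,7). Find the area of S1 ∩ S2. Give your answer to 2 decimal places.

|S1∩S2|: x∈[5,7], y∈[0,5] → 2·5 = 10.

10.00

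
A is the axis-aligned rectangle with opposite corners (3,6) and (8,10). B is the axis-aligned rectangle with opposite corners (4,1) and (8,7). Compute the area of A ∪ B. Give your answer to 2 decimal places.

By inclusion–exclusion:
Individual areas: |A| = 20, |B| = 24.
|A∩B|: x∈[4,8], y∈[6,7] → 4·1 = 4.
|A ∪ B| = 44 − 4 = 40.00.

40.00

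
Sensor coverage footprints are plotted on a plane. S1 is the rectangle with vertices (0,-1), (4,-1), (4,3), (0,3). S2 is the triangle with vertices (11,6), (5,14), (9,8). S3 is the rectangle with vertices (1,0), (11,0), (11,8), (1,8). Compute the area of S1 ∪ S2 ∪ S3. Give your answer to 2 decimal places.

By inclusion–exclusion:
Individual areas: |S1| = 16, |S2| = 2, |S3| = 80.
|S1∩S2| = 0.
|S1∩S3|: x∈[1,4], y∈[0,3] → 3·3 = 9.
|S2∩S3| = 0.5.
|S1∩S2∩S3| = 0.
|S1 ∪ S2 ∪ S3| = 98 − 9.5 + 0 = 88.50.

88.50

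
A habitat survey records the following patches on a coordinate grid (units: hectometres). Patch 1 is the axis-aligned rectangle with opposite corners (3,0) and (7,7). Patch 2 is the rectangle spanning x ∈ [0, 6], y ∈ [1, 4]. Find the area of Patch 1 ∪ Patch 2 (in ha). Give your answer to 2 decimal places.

37.00

By inclusion–exclusion:
Individual areas: |Patch 1| = 28, |Patch 2| = 18.
|Patch 1∩Patch 2|: x∈[3,6], y∈[1,4] → 3·3 = 9.
|Patch 1 ∪ Patch 2| = 46 − 9 = 37.00.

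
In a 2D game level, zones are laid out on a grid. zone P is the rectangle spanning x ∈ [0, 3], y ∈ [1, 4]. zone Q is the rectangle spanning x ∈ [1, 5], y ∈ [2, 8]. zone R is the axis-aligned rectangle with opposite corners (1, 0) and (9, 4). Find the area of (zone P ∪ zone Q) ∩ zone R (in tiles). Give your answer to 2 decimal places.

10.00

The region (zone P ∪ zone Q) ∩ zone R is the polygon with vertices (1,1), (1,4), (5,4), (5,2), (3,2), (3,1).
By the shoelace formula its area is 10.00.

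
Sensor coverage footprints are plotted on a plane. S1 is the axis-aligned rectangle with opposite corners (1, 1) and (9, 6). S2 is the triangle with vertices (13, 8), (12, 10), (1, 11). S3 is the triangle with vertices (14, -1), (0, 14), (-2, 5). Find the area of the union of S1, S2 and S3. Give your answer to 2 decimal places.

100.41

By inclusion–exclusion:
Individual areas: |S1| = 40, |S2| = 10.5, |S3| = 78.
|S1∩S2| = 0.
|S1∩S3| = 27.7196.
|S2∩S3| = 0.3673.
|S1∩S2∩S3| = 0.
|S1 ∪ S2 ∪ S3| = 128.5 − 28.087 + 0 = 100.41.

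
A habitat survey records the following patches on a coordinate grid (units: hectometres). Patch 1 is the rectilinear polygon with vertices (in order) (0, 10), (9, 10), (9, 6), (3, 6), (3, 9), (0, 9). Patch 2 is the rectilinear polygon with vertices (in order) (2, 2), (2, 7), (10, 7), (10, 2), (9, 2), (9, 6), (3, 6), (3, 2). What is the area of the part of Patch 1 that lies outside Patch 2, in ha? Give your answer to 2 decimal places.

21.00

|Patch 1| = 27, |Patch 1∩Patch 2| = 6.
|Patch 1 ∖ Patch 2| = |Patch 1| − |Patch 1∩Patch 2| = 27 − 6 = 21.00.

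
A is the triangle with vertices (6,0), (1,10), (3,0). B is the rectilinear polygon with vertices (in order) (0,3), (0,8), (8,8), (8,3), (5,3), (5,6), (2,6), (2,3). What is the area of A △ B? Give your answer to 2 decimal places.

|A| = 15, |B| = 31, |A∩B| = 1.9.
|A △ B| = |A| + |B| − 2·|A∩B| = 15 + 31 − 3.8 = 42.20.

42.20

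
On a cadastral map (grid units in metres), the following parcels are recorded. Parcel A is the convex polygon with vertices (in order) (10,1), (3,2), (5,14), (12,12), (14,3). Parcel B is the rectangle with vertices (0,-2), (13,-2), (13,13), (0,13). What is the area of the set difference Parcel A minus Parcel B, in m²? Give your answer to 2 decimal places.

4.33

|Parcel A| = 103.5, |Parcel A∩Parcel B| = 99.1667.
|Parcel A ∖ Parcel B| = |Parcel A| − |Parcel A∩Parcel B| = 103.5 − 99.1667 = 4.33.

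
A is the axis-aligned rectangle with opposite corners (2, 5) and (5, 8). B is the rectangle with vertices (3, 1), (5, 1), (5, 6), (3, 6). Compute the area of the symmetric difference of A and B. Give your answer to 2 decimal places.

|A∩B|: x∈[3,5], y∈[5,6] → 2·1 = 2.
|A △ B| = |A| + |B| − 2·|A∩B| = 9 + 10 − 4 = 15.00.

15.00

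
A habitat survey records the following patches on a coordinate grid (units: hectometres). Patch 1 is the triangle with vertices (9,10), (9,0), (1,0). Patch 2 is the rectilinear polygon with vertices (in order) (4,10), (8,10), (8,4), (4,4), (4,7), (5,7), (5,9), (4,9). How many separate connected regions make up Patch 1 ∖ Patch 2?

1

Patch 1 ∖ Patch 2 is a single connected region.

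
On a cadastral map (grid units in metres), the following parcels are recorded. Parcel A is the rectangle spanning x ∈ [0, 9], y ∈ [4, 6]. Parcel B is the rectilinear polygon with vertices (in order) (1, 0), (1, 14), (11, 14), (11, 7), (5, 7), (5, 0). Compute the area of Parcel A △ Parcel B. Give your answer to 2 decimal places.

100.00

|Parcel A| = 18, |Parcel B| = 98, |Parcel A∩Parcel B| = 8.
|Parcel A △ Parcel B| = |Parcel A| + |Parcel B| − 2·|Parcel A∩Parcel B| = 18 + 98 − 16 = 100.00.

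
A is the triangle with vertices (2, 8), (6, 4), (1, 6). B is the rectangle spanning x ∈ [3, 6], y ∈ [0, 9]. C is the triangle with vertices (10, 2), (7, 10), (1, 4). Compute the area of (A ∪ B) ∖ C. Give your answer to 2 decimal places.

|A ∪ B| = 30.3.
|(A ∪ B) ∩ C| = 13.0619.
|(A ∪ B) ∖ C| = 30.3 − 13.0619 = 17.24.

17.24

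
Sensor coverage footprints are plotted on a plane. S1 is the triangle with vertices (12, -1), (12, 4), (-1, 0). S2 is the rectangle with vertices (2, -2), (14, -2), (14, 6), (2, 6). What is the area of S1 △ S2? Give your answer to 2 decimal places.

66.96

|S1| = 32.5, |S2| = 96, |S1∩S2| = 30.7692.
|S1 △ S2| = |S1| + |S2| − 2·|S1∩S2| = 32.5 + 96 − 61.5385 = 66.96.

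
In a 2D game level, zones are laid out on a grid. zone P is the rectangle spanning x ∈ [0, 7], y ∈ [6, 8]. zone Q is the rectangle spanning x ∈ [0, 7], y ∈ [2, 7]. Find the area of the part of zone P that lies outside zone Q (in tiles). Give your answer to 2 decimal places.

7.00

|zone P∩zone Q|: x∈[0,7], y∈[6,7] → 7·1 = 7.
|zone P| = 14.
|zone P ∖ zone Q| = |zone P| − |zone P∩zone Q| = 14 − 7 = 7.00.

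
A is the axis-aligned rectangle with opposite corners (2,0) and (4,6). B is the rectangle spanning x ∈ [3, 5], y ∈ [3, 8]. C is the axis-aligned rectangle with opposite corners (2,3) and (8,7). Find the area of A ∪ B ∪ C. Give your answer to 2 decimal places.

By inclusion–exclusion:
Individual areas: |A| = 12, |B| = 10, |C| = 24.
|A∩B|: x∈[3,4], y∈[3,6] → 1·3 = 3.
|A∩C|: x∈[2,4], y∈[3,6] → 2·3 = 6.
|B∩C|: x∈[3,5], y∈[3,7] → 2·4 = 8.
|A∩B∩C| = 3.
|A ∪ B ∪ C| = 46 − 17 + 3 = 32.00.

32.00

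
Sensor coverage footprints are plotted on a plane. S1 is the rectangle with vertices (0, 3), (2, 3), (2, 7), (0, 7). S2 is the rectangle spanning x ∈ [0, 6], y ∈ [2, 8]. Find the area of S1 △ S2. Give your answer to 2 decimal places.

|S1∩S2|: x∈[0,2], y∈[3,7] → 2·4 = 8.
|S1 △ S2| = |S1| + |S2| − 2·|S1∩S2| = 8 + 36 − 16 = 28.00.

28.00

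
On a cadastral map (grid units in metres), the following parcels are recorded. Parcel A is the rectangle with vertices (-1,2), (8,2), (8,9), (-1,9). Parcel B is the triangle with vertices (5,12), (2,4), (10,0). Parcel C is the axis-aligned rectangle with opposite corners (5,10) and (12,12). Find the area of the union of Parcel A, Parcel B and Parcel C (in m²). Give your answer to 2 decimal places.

By inclusion–exclusion:
Individual areas: |Parcel A| = 63, |Parcel B| = 38, |Parcel C| = 14.
|Parcel A∩Parcel B| = 29.6375.
|Parcel A∩Parcel C| = 0 (no overlap).
|Parcel B∩Parcel C| = 0.8333.
|Parcel A∩Parcel B∩Parcel C| = 0.
|Parcel A ∪ Parcel B ∪ Parcel C| = 115 − 30.4708 + 0 = 84.53.

84.53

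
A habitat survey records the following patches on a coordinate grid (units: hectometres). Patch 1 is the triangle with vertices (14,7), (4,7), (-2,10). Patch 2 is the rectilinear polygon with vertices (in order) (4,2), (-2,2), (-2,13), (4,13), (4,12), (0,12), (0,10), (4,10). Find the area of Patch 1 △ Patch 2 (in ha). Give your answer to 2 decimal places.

|Patch 1| = 15, |Patch 2| = 58, |Patch 1∩Patch 2| = 5.625.
|Patch 1 △ Patch 2| = |Patch 1| + |Patch 2| − 2·|Patch 1∩Patch 2| = 15 + 58 − 11.25 = 61.75.

61.75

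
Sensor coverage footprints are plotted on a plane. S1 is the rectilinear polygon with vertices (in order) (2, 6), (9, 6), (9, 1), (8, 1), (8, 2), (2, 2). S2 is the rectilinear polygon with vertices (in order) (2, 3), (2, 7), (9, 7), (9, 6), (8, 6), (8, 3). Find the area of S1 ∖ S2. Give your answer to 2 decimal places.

|S1| = 29, |S1∩S2| = 18.
|S1 ∖ S2| = |S1| − |S1∩S2| = 29 − 18 = 11.00.

11.00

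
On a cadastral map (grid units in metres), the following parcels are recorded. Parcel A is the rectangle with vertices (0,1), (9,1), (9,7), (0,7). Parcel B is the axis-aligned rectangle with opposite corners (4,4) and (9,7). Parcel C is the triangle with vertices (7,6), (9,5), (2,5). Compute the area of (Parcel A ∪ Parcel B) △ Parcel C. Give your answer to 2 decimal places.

|Parcel A ∪ Parcel B| = 54.
|(Parcel A ∪ Parcel B) ∩ Parcel C| = 3.5.
|(Parcel A ∪ Parcel B) △ Parcel C| = 54 + 3.5 − 7 = 50.50.

50.50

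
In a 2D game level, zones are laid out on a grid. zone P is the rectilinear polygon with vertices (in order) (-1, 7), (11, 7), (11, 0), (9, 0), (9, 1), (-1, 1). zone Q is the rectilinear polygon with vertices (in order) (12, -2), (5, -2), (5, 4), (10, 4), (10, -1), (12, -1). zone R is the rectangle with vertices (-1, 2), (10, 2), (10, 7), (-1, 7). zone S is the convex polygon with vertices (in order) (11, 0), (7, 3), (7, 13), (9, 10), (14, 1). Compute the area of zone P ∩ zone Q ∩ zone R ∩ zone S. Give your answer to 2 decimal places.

5.33

The intersection is the polygon with vertices (10,4), (10,2), (8.333,2), (7,3), (7,4).
By the shoelace formula its area is 5.33.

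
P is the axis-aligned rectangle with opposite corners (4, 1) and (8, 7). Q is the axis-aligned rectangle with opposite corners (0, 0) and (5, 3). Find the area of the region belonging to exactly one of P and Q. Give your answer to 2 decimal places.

|P∩Q|: x∈[4,5], y∈[1,3] → 1·2 = 2.
|P △ Q| = |P| + |Q| − 2·|P∩Q| = 24 + 15 − 4 = 35.00.

35.00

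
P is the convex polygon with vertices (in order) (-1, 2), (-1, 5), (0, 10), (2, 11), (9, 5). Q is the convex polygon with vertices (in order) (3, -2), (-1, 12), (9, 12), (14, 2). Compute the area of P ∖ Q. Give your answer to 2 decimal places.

|P| = 49.5, |P∩Q| = 39.2245.
|P ∖ Q| = |P| − |P∩Q| = 49.5 − 39.2245 = 10.28.

10.28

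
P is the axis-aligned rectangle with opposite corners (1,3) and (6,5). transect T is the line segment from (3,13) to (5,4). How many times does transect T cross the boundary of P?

The segment meets the boundary at (4.778,5).

1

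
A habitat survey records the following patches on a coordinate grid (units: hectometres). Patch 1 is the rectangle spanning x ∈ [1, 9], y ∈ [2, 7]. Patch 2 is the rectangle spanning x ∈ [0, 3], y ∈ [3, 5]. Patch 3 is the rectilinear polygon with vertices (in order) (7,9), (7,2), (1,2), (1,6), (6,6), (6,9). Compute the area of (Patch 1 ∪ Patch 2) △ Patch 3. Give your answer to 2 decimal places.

|Patch 1 ∪ Patch 2| = 42.
|(Patch 1 ∪ Patch 2) ∩ Patch 3| = 25.
|(Patch 1 ∪ Patch 2) △ Patch 3| = 42 + 27 − 50 = 19.00.

19.00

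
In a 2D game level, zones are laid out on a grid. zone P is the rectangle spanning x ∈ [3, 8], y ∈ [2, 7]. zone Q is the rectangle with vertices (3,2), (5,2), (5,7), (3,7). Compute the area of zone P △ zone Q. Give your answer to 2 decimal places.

15.00

|zone P∩zone Q|: x∈[3,5], y∈[2,7] → 2·5 = 10.
|zone P △ zone Q| = |zone P| + |zone Q| − 2·|zone P∩zone Q| = 25 + 10 − 20 = 15.00.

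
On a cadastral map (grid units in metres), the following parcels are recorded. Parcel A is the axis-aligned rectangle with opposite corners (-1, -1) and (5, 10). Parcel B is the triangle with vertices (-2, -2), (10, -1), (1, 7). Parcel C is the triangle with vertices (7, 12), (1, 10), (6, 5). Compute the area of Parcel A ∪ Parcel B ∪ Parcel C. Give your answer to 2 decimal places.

By inclusion–exclusion:
Individual areas: |Parcel A| = 66, |Parcel B| = 52.5, |Parcel C| = 20.
|Parcel A∩Parcel B| = 34.8889.
|Parcel A∩Parcel C| = 8.
|Parcel B∩Parcel C| = 0.
|Parcel A∩Parcel B∩Parcel C| = 0.
|Parcel A ∪ Parcel B ∪ Parcel C| = 138.5 − 42.8889 + 0 = 95.61.

95.61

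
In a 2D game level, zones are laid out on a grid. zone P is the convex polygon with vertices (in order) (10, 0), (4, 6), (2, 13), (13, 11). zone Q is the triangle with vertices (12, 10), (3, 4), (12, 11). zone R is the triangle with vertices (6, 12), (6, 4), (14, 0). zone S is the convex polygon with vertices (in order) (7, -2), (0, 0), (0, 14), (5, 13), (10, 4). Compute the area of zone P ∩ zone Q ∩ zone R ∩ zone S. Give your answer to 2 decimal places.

0.89

The intersection is the polygon with vertices (6,6), (6,6.333), (7.888,7.802), (8.108,7.405).
By the shoelace formula its area is 0.89.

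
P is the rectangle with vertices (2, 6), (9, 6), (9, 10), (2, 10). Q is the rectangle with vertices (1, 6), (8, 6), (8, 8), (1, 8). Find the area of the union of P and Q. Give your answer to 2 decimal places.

By inclusion–exclusion:
Individual areas: |P| = 28, |Q| = 14.
|P∩Q|: x∈[2,8], y∈[6,8] → 6·2 = 12.
|P ∪ Q| = 42 − 12 = 30.00.

30.00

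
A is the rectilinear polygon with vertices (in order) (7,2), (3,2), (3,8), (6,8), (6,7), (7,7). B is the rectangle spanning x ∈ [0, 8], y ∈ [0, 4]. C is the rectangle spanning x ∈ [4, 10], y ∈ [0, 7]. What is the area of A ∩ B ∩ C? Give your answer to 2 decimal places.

The intersection is the polygon with vertices (7,4), (7,2), (4,2), (4,4).
By the shoelace formula its area is 6.00.

6.00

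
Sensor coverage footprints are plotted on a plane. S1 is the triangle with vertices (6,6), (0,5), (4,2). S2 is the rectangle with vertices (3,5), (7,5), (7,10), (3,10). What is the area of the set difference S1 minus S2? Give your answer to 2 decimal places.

9.00

|S1| = 11, |S1∩S2| = 2.
|S1 ∖ S2| = |S1| − |S1∩S2| = 11 − 2 = 9.00.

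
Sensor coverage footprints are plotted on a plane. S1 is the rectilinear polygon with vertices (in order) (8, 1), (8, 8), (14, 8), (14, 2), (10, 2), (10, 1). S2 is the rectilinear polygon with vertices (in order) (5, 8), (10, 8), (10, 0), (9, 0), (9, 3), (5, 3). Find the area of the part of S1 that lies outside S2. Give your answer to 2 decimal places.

26.00

|S1| = 38, |S1∩S2| = 12.
|S1 ∖ S2| = |S1| − |S1∩S2| = 38 − 12 = 26.00.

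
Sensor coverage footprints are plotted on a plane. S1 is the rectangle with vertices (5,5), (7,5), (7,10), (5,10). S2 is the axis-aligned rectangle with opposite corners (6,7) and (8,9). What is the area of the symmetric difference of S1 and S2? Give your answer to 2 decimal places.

10.00

|S1∩S2|: x∈[6,7], y∈[7,9] → 1·2 = 2.
|S1 △ S2| = |S1| + |S2| − 2·|S1∩S2| = 10 + 4 − 4 = 10.00.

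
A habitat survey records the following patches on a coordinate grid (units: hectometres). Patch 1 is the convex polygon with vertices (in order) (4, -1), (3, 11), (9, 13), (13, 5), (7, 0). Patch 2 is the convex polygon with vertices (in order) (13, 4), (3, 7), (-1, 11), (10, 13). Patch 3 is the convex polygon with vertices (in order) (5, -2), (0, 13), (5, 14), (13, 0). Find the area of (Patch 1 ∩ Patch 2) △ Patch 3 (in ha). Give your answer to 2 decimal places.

101.00

|Patch 1 ∩ Patch 2| = 51.3888.
|(Patch 1 ∩ Patch 2) ∩ Patch 3| = 27.1935.
|(Patch 1 ∩ Patch 2) △ Patch 3| = 51.3888 + 104 − 54.387 = 101.00.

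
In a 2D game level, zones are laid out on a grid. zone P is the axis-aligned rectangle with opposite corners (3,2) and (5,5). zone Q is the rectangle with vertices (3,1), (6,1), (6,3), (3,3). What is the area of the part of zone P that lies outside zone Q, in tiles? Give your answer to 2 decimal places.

4.00

|zone P∩zone Q|: x∈[3,5], y∈[2,3] → 2·1 = 2.
|zone P| = 6.
|zone P ∖ zone Q| = |zone P| − |zone P∩zone Q| = 6 − 2 = 4.00.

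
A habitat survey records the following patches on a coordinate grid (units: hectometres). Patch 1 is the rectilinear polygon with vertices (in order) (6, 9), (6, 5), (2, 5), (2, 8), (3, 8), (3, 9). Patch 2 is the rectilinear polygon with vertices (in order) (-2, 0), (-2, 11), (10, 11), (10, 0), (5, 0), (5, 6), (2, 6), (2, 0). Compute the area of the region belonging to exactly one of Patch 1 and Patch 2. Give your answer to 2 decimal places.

105.00

|Patch 1| = 15, |Patch 2| = 114, |Patch 1∩Patch 2| = 12.
|Patch 1 △ Patch 2| = |Patch 1| + |Patch 2| − 2·|Patch 1∩Patch 2| = 15 + 114 − 24 = 105.00.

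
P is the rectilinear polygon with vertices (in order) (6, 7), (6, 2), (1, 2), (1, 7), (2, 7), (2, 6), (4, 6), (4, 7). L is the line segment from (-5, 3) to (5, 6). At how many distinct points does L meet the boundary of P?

The segment meets the boundary at (1,4.8).

1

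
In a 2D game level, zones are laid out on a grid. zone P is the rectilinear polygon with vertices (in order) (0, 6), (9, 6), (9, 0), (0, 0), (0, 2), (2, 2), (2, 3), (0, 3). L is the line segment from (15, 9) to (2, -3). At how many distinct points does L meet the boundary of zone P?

2

The segment meets the boundary at (5.25,0), (9,3.462).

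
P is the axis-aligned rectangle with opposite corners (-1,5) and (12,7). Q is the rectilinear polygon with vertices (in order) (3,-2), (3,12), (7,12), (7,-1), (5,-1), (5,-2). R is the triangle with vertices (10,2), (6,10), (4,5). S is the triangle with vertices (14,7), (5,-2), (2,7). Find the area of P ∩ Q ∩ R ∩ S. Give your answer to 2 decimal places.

5.20

The intersection is the polygon with vertices (4,5), (4.8,7), (7,7), (7,5).
By the shoelace formula its area is 5.20.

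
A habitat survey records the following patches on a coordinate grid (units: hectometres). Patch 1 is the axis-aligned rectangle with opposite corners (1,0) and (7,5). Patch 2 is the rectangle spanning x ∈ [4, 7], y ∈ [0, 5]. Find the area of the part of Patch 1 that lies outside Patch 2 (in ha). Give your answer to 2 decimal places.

|Patch 1∩Patch 2|: x∈[4,7], y∈[0,5] → 3·5 = 15.
|Patch 1| = 30.
|Patch 1 ∖ Patch 2| = |Patch 1| − |Patch 1∩Patch 2| = 30 − 15 = 15.00.

15.00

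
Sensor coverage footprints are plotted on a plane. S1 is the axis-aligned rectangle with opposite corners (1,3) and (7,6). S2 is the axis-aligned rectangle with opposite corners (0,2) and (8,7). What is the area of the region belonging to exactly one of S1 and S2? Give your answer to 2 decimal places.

22.00

|S1∩S2|: x∈[1,7], y∈[3,6] → 6·3 = 18.
|S1 △ S2| = |S1| + |S2| − 2·|S1∩S2| = 18 + 40 − 36 = 22.00.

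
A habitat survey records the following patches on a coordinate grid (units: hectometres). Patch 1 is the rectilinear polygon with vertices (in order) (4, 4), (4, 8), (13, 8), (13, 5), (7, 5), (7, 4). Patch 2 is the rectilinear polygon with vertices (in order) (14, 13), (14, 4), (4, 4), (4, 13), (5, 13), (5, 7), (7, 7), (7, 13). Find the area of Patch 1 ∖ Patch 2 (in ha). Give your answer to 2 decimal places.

2.00

|Patch 1| = 30, |Patch 1∩Patch 2| = 28.
|Patch 1 ∖ Patch 2| = |Patch 1| − |Patch 1∩Patch 2| = 30 − 28 = 2.00.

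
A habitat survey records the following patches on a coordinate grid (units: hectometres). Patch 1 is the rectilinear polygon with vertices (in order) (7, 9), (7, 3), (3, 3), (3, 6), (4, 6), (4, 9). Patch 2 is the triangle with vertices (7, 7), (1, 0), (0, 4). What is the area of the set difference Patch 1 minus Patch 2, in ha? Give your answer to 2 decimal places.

15.29

|Patch 1| = 21, |Patch 1∩Patch 2| = 5.7143.
|Patch 1 ∖ Patch 2| = |Patch 1| − |Patch 1∩Patch 2| = 21 − 5.7143 = 15.29.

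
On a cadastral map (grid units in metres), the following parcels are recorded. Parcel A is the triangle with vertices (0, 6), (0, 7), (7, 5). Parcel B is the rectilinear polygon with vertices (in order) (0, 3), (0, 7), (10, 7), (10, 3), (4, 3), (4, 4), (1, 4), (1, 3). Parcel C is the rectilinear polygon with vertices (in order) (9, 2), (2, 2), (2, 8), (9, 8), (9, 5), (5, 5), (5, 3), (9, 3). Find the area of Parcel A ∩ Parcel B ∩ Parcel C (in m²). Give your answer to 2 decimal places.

1.79

The intersection is the polygon with vertices (7,5), (2,5.714), (2,6.429).
By the shoelace formula its area is 1.79.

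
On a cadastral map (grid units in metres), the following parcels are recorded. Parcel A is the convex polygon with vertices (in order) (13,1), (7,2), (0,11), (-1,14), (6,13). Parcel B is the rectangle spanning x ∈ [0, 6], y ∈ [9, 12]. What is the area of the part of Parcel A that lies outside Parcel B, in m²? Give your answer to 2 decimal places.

|Parcel A| = 76.5, |Parcel A∩Parcel B| = 16.4444.
|Parcel A ∖ Parcel B| = |Parcel A| − |Parcel A∩Parcel B| = 76.5 − 16.4444 = 60.06.

60.06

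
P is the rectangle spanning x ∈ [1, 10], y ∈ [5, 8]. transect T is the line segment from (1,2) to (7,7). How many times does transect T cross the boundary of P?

The segment meets the boundary at (4.6,5).

1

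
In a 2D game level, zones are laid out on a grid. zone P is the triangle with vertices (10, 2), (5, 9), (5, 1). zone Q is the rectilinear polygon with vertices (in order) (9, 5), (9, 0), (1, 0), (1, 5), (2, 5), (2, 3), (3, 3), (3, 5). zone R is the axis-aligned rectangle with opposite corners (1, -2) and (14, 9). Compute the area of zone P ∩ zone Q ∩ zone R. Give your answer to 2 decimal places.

13.49

The intersection is the polygon with vertices (9,1.8), (5,1), (5,5), (7.857,5), (9,3.4).
By the shoelace formula its area is 13.49.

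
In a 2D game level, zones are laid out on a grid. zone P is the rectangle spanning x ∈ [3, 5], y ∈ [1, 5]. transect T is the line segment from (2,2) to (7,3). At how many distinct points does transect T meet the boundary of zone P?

2

The segment meets the boundary at (5,2.6), (3,2.2).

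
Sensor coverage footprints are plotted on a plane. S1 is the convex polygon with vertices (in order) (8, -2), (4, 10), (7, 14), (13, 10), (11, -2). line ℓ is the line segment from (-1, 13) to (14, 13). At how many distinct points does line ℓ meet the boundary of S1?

2

The segment meets the boundary at (8.5,13), (6.25,13).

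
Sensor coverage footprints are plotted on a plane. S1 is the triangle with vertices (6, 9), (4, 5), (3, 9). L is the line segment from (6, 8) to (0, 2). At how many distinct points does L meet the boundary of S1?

2

The segment meets the boundary at (3.8,5.8), (5,7).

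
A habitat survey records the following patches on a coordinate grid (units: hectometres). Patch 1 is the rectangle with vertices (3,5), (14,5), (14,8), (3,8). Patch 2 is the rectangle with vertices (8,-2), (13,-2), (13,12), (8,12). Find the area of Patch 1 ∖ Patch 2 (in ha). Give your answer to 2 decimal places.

|Patch 1∩Patch 2|: x∈[8,13], y∈[5,8] → 5·3 = 15.
|Patch 1| = 33.
|Patch 1 ∖ Patch 2| = |Patch 1| − |Patch 1∩Patch 2| = 33 − 15 = 18.00.

18.00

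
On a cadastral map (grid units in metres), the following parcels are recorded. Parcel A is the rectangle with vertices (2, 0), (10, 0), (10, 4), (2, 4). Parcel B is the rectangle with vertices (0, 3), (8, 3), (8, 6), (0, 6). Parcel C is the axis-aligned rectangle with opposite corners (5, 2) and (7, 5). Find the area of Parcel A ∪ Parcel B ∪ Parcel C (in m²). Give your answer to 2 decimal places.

50.00

By inclusion–exclusion:
Individual areas: |Parcel A| = 32, |Parcel B| = 24, |Parcel C| = 6.
|Parcel A∩Parcel B|: x∈[2,8], y∈[3,4] → 6·1 = 6.
|Parcel A∩Parcel C|: x∈[5,7], y∈[2,4] → 2·2 = 4.
|Parcel B∩Parcel C|: x∈[5,7], y∈[3,5] → 2·2 = 4.
|Parcel A∩Parcel B∩Parcel C| = 2.
|Parcel A ∪ Parcel B ∪ Parcel C| = 62 − 14 + 2 = 50.00.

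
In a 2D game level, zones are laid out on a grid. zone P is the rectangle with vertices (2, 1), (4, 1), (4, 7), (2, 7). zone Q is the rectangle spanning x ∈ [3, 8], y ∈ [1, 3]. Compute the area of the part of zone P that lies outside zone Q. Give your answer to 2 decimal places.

|zone P∩zone Q|: x∈[3,4], y∈[1,3] → 1·2 = 2.
|zone P| = 12.
|zone P ∖ zone Q| = |zone P| − |zone P∩zone Q| = 12 − 2 = 10.00.

10.00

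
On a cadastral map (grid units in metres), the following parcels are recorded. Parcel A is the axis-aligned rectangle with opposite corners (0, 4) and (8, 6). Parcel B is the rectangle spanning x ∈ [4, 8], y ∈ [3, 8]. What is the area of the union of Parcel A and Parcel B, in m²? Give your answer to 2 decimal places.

28.00

By inclusion–exclusion:
Individual areas: |Parcel A| = 16, |Parcel B| = 20.
|Parcel A∩Parcel B|: x∈[4,8], y∈[4,6] → 4·2 = 8.
|Parcel A ∪ Parcel B| = 36 − 8 = 28.00.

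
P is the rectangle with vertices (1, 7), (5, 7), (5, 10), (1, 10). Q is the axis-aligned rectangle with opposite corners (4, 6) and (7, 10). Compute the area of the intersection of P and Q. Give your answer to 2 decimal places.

|P∩Q|: x∈[4,5], y∈[7,10] → 1·3 = 3.

3.00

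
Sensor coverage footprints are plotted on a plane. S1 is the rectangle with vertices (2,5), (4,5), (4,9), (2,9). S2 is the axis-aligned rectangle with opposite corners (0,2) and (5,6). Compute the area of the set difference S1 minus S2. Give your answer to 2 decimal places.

|S1∩S2|: x∈[2,4], y∈[5,6] → 2·1 = 2.
|S1| = 8.
|S1 ∖ S2| = |S1| − |S1∩S2| = 8 − 2 = 6.00.

6.00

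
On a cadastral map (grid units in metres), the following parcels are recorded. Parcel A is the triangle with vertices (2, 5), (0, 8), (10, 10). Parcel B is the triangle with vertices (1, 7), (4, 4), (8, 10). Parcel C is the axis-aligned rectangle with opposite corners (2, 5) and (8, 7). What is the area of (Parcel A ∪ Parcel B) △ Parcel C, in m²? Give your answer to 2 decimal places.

|Parcel A ∪ Parcel B| = 21.739.
|(Parcel A ∪ Parcel B) ∩ Parcel C| = 6.4744.
|(Parcel A ∪ Parcel B) △ Parcel C| = 21.739 + 12 − 12.9487 = 20.79.

20.79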